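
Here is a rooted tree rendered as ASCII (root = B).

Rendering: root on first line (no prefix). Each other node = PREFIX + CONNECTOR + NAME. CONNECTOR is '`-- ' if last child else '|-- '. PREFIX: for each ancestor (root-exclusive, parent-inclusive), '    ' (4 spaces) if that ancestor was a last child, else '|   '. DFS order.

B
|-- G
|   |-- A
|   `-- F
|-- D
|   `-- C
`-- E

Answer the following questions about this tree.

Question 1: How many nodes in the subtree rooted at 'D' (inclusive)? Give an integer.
Subtree rooted at D contains: C, D
Count = 2

Answer: 2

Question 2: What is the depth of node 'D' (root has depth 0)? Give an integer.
Answer: 1

Derivation:
Path from root to D: B -> D
Depth = number of edges = 1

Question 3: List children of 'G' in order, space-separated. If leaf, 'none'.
Answer: A F

Derivation:
Node G's children (from adjacency): A, F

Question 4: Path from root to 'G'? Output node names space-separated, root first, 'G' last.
Answer: B G

Derivation:
Walk down from root: B -> G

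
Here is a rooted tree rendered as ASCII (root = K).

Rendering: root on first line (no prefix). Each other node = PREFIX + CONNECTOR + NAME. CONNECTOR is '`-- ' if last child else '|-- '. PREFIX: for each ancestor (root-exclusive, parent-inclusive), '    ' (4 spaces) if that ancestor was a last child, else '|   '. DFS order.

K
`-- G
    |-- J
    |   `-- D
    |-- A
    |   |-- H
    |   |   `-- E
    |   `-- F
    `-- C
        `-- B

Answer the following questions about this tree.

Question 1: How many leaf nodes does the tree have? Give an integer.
Answer: 4

Derivation:
Leaves (nodes with no children): B, D, E, F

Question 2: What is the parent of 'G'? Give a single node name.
Answer: K

Derivation:
Scan adjacency: G appears as child of K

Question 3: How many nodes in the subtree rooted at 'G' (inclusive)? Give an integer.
Answer: 9

Derivation:
Subtree rooted at G contains: A, B, C, D, E, F, G, H, J
Count = 9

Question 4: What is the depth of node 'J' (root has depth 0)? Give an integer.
Path from root to J: K -> G -> J
Depth = number of edges = 2

Answer: 2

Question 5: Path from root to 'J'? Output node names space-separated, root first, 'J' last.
Walk down from root: K -> G -> J

Answer: K G J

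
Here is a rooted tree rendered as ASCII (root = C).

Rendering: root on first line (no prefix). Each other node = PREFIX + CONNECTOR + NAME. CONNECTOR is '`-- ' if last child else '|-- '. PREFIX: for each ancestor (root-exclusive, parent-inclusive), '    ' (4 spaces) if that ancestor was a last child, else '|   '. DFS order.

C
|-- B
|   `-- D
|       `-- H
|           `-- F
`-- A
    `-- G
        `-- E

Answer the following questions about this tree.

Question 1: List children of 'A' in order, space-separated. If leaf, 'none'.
Node A's children (from adjacency): G

Answer: G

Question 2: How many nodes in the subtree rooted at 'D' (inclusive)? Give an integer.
Subtree rooted at D contains: D, F, H
Count = 3

Answer: 3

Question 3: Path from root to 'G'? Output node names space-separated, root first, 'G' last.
Answer: C A G

Derivation:
Walk down from root: C -> A -> G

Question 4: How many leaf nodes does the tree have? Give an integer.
Answer: 2

Derivation:
Leaves (nodes with no children): E, F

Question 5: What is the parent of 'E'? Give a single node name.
Answer: G

Derivation:
Scan adjacency: E appears as child of G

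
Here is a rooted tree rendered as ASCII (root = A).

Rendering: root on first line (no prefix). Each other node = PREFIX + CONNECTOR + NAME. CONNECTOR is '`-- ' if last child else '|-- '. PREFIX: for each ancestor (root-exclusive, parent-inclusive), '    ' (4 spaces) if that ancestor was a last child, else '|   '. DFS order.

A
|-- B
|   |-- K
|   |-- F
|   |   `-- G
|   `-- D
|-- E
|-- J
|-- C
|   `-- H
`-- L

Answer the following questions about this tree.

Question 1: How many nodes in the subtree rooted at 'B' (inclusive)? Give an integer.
Answer: 5

Derivation:
Subtree rooted at B contains: B, D, F, G, K
Count = 5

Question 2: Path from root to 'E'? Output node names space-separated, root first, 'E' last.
Answer: A E

Derivation:
Walk down from root: A -> E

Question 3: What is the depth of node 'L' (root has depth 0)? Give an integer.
Answer: 1

Derivation:
Path from root to L: A -> L
Depth = number of edges = 1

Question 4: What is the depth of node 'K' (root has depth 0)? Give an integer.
Answer: 2

Derivation:
Path from root to K: A -> B -> K
Depth = number of edges = 2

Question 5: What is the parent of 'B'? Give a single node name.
Answer: A

Derivation:
Scan adjacency: B appears as child of A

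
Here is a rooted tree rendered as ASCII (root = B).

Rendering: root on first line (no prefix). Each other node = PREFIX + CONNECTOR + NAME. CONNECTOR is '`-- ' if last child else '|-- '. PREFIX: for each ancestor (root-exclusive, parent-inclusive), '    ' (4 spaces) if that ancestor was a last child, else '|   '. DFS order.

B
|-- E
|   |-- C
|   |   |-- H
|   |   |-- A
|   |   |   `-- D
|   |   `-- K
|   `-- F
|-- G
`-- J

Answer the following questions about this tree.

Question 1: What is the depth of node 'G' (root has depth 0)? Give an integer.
Path from root to G: B -> G
Depth = number of edges = 1

Answer: 1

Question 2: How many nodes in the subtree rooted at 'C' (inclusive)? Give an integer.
Answer: 5

Derivation:
Subtree rooted at C contains: A, C, D, H, K
Count = 5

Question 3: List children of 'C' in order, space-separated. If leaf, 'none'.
Node C's children (from adjacency): H, A, K

Answer: H A K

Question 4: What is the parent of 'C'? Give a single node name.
Answer: E

Derivation:
Scan adjacency: C appears as child of E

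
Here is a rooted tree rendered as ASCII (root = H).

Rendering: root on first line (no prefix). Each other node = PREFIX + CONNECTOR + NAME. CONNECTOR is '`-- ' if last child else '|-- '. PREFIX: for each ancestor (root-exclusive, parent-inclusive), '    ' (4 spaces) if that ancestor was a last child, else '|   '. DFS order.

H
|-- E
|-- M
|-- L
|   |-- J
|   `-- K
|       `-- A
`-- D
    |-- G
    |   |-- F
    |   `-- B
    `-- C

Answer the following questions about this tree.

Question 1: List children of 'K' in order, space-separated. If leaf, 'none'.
Node K's children (from adjacency): A

Answer: A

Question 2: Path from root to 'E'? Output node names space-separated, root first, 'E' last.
Walk down from root: H -> E

Answer: H E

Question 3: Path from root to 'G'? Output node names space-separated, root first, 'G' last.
Walk down from root: H -> D -> G

Answer: H D G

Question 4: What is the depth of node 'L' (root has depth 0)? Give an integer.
Answer: 1

Derivation:
Path from root to L: H -> L
Depth = number of edges = 1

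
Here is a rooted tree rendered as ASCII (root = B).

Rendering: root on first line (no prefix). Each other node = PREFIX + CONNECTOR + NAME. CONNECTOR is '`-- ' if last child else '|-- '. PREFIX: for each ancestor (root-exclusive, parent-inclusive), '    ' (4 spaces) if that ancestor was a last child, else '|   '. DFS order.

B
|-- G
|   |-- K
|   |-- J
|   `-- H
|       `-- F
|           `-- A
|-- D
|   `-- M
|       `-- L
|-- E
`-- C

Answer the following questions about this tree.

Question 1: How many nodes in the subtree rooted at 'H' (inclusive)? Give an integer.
Subtree rooted at H contains: A, F, H
Count = 3

Answer: 3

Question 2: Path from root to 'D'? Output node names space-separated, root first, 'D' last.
Walk down from root: B -> D

Answer: B D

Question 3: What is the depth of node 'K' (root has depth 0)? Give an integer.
Path from root to K: B -> G -> K
Depth = number of edges = 2

Answer: 2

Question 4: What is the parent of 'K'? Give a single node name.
Answer: G

Derivation:
Scan adjacency: K appears as child of G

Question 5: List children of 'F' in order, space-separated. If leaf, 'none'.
Node F's children (from adjacency): A

Answer: A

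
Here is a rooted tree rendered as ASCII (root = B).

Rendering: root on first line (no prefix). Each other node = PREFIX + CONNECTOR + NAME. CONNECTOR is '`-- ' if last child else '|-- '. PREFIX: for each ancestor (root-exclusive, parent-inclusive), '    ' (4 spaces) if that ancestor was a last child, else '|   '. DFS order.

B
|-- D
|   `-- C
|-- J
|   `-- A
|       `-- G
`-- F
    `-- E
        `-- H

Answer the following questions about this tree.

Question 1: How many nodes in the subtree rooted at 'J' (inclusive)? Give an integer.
Subtree rooted at J contains: A, G, J
Count = 3

Answer: 3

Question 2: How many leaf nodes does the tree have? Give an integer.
Leaves (nodes with no children): C, G, H

Answer: 3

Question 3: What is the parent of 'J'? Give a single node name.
Answer: B

Derivation:
Scan adjacency: J appears as child of B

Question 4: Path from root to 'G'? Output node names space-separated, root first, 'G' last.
Walk down from root: B -> J -> A -> G

Answer: B J A G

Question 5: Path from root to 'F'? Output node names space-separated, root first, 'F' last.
Walk down from root: B -> F

Answer: B F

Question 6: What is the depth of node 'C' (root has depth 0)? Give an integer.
Path from root to C: B -> D -> C
Depth = number of edges = 2

Answer: 2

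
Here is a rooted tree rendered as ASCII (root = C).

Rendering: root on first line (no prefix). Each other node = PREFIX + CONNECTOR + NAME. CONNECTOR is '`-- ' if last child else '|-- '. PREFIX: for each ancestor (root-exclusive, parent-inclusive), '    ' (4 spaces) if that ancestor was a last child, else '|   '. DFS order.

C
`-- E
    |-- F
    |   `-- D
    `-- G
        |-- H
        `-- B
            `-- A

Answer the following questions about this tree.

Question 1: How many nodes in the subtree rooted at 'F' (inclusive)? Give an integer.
Answer: 2

Derivation:
Subtree rooted at F contains: D, F
Count = 2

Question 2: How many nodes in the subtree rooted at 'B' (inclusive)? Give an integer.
Answer: 2

Derivation:
Subtree rooted at B contains: A, B
Count = 2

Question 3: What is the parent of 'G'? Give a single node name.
Answer: E

Derivation:
Scan adjacency: G appears as child of E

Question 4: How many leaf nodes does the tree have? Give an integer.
Leaves (nodes with no children): A, D, H

Answer: 3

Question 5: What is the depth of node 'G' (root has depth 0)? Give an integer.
Answer: 2

Derivation:
Path from root to G: C -> E -> G
Depth = number of edges = 2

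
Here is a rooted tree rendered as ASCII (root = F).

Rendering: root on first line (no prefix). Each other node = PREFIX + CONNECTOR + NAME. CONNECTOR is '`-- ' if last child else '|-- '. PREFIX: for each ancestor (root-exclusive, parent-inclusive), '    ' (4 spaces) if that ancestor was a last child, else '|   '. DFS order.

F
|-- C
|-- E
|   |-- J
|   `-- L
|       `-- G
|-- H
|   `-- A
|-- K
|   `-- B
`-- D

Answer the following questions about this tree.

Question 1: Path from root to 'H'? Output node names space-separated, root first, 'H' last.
Answer: F H

Derivation:
Walk down from root: F -> H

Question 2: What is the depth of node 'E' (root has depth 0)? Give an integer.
Path from root to E: F -> E
Depth = number of edges = 1

Answer: 1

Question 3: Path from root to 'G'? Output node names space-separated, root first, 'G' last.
Answer: F E L G

Derivation:
Walk down from root: F -> E -> L -> G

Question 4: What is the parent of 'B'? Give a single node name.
Answer: K

Derivation:
Scan adjacency: B appears as child of K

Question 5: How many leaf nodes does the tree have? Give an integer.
Leaves (nodes with no children): A, B, C, D, G, J

Answer: 6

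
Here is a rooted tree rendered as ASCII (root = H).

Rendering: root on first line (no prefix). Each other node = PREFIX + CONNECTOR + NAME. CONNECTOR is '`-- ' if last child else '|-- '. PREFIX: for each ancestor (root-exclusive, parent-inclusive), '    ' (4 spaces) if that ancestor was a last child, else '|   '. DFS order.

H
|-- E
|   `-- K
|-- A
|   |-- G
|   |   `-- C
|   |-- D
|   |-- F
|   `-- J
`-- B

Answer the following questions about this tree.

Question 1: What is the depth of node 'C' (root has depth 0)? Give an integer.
Path from root to C: H -> A -> G -> C
Depth = number of edges = 3

Answer: 3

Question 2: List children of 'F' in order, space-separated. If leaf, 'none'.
Answer: none

Derivation:
Node F's children (from adjacency): (leaf)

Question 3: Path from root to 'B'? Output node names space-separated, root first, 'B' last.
Walk down from root: H -> B

Answer: H B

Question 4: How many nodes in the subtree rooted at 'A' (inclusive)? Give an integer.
Subtree rooted at A contains: A, C, D, F, G, J
Count = 6

Answer: 6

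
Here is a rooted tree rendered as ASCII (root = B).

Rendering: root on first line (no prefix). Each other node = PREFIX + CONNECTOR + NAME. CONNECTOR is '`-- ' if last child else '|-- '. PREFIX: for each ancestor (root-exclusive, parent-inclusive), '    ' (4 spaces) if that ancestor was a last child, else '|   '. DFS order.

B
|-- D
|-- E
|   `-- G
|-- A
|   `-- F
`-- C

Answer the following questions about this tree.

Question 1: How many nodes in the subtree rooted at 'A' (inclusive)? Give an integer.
Subtree rooted at A contains: A, F
Count = 2

Answer: 2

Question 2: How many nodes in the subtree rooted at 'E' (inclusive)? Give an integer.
Answer: 2

Derivation:
Subtree rooted at E contains: E, G
Count = 2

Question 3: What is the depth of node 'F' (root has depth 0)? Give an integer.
Path from root to F: B -> A -> F
Depth = number of edges = 2

Answer: 2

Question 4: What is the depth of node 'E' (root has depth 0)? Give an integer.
Path from root to E: B -> E
Depth = number of edges = 1

Answer: 1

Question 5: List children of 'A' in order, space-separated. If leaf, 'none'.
Answer: F

Derivation:
Node A's children (from adjacency): F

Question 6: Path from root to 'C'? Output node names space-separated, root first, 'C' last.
Answer: B C

Derivation:
Walk down from root: B -> C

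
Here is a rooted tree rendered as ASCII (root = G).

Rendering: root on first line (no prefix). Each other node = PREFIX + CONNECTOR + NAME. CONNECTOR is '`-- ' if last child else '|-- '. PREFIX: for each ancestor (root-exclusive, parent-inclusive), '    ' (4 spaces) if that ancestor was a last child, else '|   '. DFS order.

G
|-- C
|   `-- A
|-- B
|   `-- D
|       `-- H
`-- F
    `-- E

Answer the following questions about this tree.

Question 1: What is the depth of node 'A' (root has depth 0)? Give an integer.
Answer: 2

Derivation:
Path from root to A: G -> C -> A
Depth = number of edges = 2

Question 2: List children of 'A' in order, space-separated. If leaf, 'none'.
Answer: none

Derivation:
Node A's children (from adjacency): (leaf)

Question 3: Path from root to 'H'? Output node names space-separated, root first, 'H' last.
Answer: G B D H

Derivation:
Walk down from root: G -> B -> D -> H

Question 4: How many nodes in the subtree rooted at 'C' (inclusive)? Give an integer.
Answer: 2

Derivation:
Subtree rooted at C contains: A, C
Count = 2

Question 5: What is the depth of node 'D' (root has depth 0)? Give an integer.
Answer: 2

Derivation:
Path from root to D: G -> B -> D
Depth = number of edges = 2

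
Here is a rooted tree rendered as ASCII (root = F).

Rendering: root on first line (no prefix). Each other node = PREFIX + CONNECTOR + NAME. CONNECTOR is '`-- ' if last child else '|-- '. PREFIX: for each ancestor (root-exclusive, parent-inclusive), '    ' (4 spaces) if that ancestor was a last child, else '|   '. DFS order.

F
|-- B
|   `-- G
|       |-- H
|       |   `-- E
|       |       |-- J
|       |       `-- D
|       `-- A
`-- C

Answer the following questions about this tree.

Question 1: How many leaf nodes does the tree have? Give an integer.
Leaves (nodes with no children): A, C, D, J

Answer: 4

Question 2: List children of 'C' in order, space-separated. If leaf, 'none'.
Answer: none

Derivation:
Node C's children (from adjacency): (leaf)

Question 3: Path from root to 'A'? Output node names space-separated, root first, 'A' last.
Walk down from root: F -> B -> G -> A

Answer: F B G A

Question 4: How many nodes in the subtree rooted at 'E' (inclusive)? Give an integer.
Subtree rooted at E contains: D, E, J
Count = 3

Answer: 3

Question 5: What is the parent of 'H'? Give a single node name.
Scan adjacency: H appears as child of G

Answer: G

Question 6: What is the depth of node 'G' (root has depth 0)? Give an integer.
Answer: 2

Derivation:
Path from root to G: F -> B -> G
Depth = number of edges = 2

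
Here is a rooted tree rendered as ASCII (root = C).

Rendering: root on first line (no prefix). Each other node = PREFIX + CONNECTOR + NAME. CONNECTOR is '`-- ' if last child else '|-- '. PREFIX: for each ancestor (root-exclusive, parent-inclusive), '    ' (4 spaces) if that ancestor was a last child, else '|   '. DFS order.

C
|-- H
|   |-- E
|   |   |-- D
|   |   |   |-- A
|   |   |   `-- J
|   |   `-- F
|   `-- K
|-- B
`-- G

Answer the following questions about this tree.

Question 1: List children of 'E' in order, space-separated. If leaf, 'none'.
Answer: D F

Derivation:
Node E's children (from adjacency): D, F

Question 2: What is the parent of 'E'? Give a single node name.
Scan adjacency: E appears as child of H

Answer: H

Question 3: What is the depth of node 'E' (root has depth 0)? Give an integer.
Path from root to E: C -> H -> E
Depth = number of edges = 2

Answer: 2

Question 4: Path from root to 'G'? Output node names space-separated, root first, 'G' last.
Answer: C G

Derivation:
Walk down from root: C -> G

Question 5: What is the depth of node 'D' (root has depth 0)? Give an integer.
Path from root to D: C -> H -> E -> D
Depth = number of edges = 3

Answer: 3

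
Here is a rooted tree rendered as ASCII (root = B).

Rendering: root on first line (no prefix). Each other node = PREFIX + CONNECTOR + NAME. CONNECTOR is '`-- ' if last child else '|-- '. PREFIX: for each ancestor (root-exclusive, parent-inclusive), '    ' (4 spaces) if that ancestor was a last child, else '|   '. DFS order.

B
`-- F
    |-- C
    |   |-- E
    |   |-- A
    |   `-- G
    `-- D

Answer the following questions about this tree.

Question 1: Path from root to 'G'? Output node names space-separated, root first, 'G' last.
Answer: B F C G

Derivation:
Walk down from root: B -> F -> C -> G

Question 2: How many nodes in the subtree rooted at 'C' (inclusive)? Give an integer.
Answer: 4

Derivation:
Subtree rooted at C contains: A, C, E, G
Count = 4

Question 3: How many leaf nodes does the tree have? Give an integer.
Answer: 4

Derivation:
Leaves (nodes with no children): A, D, E, G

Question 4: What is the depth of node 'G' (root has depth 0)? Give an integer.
Path from root to G: B -> F -> C -> G
Depth = number of edges = 3

Answer: 3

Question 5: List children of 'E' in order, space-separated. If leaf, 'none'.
Answer: none

Derivation:
Node E's children (from adjacency): (leaf)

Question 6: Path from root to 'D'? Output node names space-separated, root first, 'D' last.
Answer: B F D

Derivation:
Walk down from root: B -> F -> D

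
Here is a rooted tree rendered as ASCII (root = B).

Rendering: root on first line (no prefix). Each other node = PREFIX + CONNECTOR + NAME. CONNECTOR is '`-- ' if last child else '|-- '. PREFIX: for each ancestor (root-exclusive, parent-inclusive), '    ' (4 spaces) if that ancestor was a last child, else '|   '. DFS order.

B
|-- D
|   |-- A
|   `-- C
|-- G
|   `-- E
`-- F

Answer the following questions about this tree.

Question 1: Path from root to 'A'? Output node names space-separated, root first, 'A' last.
Walk down from root: B -> D -> A

Answer: B D A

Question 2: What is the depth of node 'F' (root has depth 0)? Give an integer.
Path from root to F: B -> F
Depth = number of edges = 1

Answer: 1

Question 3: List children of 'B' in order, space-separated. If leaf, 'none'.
Node B's children (from adjacency): D, G, F

Answer: D G F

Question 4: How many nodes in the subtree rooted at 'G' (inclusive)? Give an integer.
Subtree rooted at G contains: E, G
Count = 2

Answer: 2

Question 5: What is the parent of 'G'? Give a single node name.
Answer: B

Derivation:
Scan adjacency: G appears as child of B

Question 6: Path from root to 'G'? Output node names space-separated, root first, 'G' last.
Walk down from root: B -> G

Answer: B G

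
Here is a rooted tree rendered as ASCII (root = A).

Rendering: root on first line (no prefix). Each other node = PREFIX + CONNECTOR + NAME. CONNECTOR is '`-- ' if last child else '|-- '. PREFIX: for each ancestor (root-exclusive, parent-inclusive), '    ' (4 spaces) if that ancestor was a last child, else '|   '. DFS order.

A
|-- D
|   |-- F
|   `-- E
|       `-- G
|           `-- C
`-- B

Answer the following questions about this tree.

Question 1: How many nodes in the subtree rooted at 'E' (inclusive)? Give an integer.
Subtree rooted at E contains: C, E, G
Count = 3

Answer: 3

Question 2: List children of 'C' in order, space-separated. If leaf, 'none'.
Node C's children (from adjacency): (leaf)

Answer: none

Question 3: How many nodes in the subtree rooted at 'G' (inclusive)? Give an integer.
Subtree rooted at G contains: C, G
Count = 2

Answer: 2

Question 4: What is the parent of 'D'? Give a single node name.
Answer: A

Derivation:
Scan adjacency: D appears as child of A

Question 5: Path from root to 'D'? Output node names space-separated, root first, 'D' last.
Walk down from root: A -> D

Answer: A D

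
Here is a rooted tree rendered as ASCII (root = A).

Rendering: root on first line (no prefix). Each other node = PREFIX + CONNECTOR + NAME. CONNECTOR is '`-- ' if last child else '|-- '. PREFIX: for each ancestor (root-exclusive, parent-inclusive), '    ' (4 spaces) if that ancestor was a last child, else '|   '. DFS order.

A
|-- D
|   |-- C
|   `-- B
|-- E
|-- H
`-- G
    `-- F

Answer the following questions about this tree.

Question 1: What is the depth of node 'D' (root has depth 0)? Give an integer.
Path from root to D: A -> D
Depth = number of edges = 1

Answer: 1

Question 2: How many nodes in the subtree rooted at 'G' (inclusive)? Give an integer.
Subtree rooted at G contains: F, G
Count = 2

Answer: 2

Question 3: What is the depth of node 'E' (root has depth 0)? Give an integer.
Path from root to E: A -> E
Depth = number of edges = 1

Answer: 1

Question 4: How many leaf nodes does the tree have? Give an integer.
Leaves (nodes with no children): B, C, E, F, H

Answer: 5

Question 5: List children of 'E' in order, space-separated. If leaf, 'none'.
Node E's children (from adjacency): (leaf)

Answer: none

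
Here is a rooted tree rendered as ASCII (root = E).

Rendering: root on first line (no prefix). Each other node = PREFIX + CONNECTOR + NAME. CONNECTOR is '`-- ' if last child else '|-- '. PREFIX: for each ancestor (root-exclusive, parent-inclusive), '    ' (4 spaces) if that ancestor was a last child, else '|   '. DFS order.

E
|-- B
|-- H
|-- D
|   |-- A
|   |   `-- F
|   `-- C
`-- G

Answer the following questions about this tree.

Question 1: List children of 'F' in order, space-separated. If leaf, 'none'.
Answer: none

Derivation:
Node F's children (from adjacency): (leaf)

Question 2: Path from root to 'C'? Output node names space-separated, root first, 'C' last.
Walk down from root: E -> D -> C

Answer: E D C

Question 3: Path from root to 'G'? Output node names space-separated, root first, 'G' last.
Answer: E G

Derivation:
Walk down from root: E -> G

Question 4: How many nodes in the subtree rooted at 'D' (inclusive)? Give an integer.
Subtree rooted at D contains: A, C, D, F
Count = 4

Answer: 4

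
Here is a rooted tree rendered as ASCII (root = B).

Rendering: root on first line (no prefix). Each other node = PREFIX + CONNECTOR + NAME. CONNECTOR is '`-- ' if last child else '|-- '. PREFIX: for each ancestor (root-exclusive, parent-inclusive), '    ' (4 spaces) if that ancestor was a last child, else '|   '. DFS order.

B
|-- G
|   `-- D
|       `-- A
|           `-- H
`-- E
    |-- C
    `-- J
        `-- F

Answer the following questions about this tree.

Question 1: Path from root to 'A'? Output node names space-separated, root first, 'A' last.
Walk down from root: B -> G -> D -> A

Answer: B G D A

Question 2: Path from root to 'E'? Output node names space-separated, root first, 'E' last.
Walk down from root: B -> E

Answer: B E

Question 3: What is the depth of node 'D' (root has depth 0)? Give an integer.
Path from root to D: B -> G -> D
Depth = number of edges = 2

Answer: 2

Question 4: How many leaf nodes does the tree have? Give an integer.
Answer: 3

Derivation:
Leaves (nodes with no children): C, F, H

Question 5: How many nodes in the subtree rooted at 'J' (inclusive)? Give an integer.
Answer: 2

Derivation:
Subtree rooted at J contains: F, J
Count = 2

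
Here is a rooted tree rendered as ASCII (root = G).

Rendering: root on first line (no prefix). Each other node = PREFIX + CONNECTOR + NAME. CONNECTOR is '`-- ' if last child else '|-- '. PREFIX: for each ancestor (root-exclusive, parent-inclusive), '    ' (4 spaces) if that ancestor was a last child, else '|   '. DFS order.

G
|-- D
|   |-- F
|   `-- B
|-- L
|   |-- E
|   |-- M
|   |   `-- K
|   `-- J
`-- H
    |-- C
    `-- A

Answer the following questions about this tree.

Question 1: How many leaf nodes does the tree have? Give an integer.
Answer: 7

Derivation:
Leaves (nodes with no children): A, B, C, E, F, J, K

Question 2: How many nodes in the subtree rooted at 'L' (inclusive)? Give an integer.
Subtree rooted at L contains: E, J, K, L, M
Count = 5

Answer: 5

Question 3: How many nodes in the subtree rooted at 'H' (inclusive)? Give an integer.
Answer: 3

Derivation:
Subtree rooted at H contains: A, C, H
Count = 3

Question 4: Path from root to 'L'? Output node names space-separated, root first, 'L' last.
Answer: G L

Derivation:
Walk down from root: G -> L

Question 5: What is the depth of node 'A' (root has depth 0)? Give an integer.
Answer: 2

Derivation:
Path from root to A: G -> H -> A
Depth = number of edges = 2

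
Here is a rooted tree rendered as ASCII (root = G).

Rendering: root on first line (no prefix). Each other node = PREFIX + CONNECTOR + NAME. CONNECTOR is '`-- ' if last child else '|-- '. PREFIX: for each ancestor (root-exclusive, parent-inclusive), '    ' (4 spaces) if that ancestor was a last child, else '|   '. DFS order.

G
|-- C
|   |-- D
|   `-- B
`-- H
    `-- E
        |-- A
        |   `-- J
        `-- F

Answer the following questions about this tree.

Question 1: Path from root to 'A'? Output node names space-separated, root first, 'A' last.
Answer: G H E A

Derivation:
Walk down from root: G -> H -> E -> A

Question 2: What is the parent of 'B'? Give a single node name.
Scan adjacency: B appears as child of C

Answer: C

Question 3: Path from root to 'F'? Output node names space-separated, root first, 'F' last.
Walk down from root: G -> H -> E -> F

Answer: G H E F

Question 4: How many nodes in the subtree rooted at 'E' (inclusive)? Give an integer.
Subtree rooted at E contains: A, E, F, J
Count = 4

Answer: 4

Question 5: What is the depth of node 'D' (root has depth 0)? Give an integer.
Answer: 2

Derivation:
Path from root to D: G -> C -> D
Depth = number of edges = 2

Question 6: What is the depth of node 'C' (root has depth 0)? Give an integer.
Path from root to C: G -> C
Depth = number of edges = 1

Answer: 1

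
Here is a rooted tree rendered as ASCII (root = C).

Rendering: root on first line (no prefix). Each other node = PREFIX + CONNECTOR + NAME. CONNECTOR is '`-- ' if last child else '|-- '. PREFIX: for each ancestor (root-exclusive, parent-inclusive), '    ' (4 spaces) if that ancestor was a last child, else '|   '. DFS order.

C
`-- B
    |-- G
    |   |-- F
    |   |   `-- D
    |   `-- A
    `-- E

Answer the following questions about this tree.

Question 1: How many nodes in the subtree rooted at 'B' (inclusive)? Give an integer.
Answer: 6

Derivation:
Subtree rooted at B contains: A, B, D, E, F, G
Count = 6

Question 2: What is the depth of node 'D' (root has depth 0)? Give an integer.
Path from root to D: C -> B -> G -> F -> D
Depth = number of edges = 4

Answer: 4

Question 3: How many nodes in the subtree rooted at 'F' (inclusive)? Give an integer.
Subtree rooted at F contains: D, F
Count = 2

Answer: 2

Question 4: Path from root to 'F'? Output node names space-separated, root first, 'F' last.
Answer: C B G F

Derivation:
Walk down from root: C -> B -> G -> F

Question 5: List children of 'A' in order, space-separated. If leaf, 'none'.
Answer: none

Derivation:
Node A's children (from adjacency): (leaf)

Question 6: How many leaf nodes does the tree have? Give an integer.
Leaves (nodes with no children): A, D, E

Answer: 3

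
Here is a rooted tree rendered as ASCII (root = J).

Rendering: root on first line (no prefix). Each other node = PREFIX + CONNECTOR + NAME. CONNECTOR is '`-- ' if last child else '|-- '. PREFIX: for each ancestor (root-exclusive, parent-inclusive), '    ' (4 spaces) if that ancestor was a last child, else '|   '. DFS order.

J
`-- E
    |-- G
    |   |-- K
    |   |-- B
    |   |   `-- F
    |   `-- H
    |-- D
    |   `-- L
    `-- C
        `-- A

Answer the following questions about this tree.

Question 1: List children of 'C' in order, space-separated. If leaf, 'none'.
Answer: A

Derivation:
Node C's children (from adjacency): A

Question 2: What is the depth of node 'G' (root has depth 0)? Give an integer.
Path from root to G: J -> E -> G
Depth = number of edges = 2

Answer: 2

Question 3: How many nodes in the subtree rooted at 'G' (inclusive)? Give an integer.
Subtree rooted at G contains: B, F, G, H, K
Count = 5

Answer: 5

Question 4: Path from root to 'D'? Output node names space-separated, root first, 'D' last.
Walk down from root: J -> E -> D

Answer: J E D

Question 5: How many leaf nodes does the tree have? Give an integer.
Answer: 5

Derivation:
Leaves (nodes with no children): A, F, H, K, L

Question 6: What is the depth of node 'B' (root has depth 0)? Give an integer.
Answer: 3

Derivation:
Path from root to B: J -> E -> G -> B
Depth = number of edges = 3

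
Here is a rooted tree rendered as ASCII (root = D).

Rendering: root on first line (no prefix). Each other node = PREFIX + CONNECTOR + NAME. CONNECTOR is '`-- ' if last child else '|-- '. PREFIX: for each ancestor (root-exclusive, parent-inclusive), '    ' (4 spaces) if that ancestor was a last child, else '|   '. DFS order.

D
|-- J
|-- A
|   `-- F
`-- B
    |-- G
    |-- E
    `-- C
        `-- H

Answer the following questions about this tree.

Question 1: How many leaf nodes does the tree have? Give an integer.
Leaves (nodes with no children): E, F, G, H, J

Answer: 5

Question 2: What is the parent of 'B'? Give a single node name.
Scan adjacency: B appears as child of D

Answer: D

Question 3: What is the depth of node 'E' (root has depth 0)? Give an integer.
Path from root to E: D -> B -> E
Depth = number of edges = 2

Answer: 2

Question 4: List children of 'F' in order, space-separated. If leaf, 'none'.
Answer: none

Derivation:
Node F's children (from adjacency): (leaf)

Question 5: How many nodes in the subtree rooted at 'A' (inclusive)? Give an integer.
Subtree rooted at A contains: A, F
Count = 2

Answer: 2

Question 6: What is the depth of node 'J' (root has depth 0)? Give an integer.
Answer: 1

Derivation:
Path from root to J: D -> J
Depth = number of edges = 1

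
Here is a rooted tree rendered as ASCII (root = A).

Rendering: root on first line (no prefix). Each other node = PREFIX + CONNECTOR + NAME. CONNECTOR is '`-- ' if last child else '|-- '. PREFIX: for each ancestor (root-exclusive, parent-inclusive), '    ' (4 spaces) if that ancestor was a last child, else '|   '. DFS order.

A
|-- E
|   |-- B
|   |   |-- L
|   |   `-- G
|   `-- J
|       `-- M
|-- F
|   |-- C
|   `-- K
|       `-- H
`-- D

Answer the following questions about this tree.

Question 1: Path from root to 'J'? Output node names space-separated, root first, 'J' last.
Walk down from root: A -> E -> J

Answer: A E J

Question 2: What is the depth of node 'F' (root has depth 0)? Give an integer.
Path from root to F: A -> F
Depth = number of edges = 1

Answer: 1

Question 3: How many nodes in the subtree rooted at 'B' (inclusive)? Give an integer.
Answer: 3

Derivation:
Subtree rooted at B contains: B, G, L
Count = 3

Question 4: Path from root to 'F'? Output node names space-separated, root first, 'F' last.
Walk down from root: A -> F

Answer: A F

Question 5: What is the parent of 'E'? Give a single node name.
Answer: A

Derivation:
Scan adjacency: E appears as child of A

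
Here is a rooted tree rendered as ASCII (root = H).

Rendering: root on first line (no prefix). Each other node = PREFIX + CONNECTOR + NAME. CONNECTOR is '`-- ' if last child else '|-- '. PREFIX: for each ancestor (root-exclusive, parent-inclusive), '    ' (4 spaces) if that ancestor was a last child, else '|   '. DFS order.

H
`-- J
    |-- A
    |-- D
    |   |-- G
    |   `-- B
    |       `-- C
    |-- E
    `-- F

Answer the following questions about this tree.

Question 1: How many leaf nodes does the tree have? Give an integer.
Answer: 5

Derivation:
Leaves (nodes with no children): A, C, E, F, G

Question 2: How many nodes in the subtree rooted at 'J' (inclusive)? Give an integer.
Answer: 8

Derivation:
Subtree rooted at J contains: A, B, C, D, E, F, G, J
Count = 8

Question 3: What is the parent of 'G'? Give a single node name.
Scan adjacency: G appears as child of D

Answer: D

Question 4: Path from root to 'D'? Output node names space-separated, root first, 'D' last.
Walk down from root: H -> J -> D

Answer: H J D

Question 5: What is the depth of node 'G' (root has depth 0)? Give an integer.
Answer: 3

Derivation:
Path from root to G: H -> J -> D -> G
Depth = number of edges = 3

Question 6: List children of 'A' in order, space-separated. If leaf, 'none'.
Answer: none

Derivation:
Node A's children (from adjacency): (leaf)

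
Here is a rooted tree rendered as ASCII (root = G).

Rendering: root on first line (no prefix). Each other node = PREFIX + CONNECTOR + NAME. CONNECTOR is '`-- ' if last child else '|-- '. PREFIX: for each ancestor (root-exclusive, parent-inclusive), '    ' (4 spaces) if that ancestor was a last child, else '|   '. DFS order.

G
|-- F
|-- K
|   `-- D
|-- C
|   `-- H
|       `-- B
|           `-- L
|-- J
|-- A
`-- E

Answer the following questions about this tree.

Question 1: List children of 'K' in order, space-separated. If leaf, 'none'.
Node K's children (from adjacency): D

Answer: D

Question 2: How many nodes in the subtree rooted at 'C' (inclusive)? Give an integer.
Answer: 4

Derivation:
Subtree rooted at C contains: B, C, H, L
Count = 4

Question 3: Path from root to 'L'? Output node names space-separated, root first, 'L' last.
Answer: G C H B L

Derivation:
Walk down from root: G -> C -> H -> B -> L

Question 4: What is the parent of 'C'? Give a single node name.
Answer: G

Derivation:
Scan adjacency: C appears as child of G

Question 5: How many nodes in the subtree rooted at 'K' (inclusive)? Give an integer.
Subtree rooted at K contains: D, K
Count = 2

Answer: 2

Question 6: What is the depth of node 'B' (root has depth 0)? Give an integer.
Path from root to B: G -> C -> H -> B
Depth = number of edges = 3

Answer: 3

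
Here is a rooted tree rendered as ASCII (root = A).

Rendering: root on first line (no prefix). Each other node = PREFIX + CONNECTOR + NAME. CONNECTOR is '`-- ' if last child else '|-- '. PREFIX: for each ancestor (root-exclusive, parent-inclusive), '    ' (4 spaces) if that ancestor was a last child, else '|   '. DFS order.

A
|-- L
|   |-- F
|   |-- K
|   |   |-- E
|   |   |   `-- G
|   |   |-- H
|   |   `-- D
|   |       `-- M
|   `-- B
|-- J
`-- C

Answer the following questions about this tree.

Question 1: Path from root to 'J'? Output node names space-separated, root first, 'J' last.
Answer: A J

Derivation:
Walk down from root: A -> J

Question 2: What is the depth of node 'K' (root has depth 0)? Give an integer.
Path from root to K: A -> L -> K
Depth = number of edges = 2

Answer: 2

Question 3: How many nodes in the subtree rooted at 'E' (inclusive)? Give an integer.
Answer: 2

Derivation:
Subtree rooted at E contains: E, G
Count = 2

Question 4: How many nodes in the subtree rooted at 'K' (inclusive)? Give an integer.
Subtree rooted at K contains: D, E, G, H, K, M
Count = 6

Answer: 6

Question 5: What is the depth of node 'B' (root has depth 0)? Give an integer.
Path from root to B: A -> L -> B
Depth = number of edges = 2

Answer: 2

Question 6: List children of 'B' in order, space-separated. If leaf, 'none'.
Answer: none

Derivation:
Node B's children (from adjacency): (leaf)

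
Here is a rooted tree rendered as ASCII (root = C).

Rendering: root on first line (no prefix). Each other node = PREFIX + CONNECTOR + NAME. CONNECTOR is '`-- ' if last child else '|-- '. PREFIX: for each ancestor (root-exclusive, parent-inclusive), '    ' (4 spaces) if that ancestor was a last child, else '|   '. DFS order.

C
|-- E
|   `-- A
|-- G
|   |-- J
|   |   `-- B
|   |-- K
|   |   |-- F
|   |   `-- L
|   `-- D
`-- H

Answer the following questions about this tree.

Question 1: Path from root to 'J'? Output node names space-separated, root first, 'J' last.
Answer: C G J

Derivation:
Walk down from root: C -> G -> J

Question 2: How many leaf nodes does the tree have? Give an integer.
Leaves (nodes with no children): A, B, D, F, H, L

Answer: 6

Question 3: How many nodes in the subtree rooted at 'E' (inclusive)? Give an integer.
Answer: 2

Derivation:
Subtree rooted at E contains: A, E
Count = 2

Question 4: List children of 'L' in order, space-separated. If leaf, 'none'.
Answer: none

Derivation:
Node L's children (from adjacency): (leaf)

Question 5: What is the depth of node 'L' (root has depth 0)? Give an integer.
Answer: 3

Derivation:
Path from root to L: C -> G -> K -> L
Depth = number of edges = 3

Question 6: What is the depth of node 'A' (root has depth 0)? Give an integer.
Path from root to A: C -> E -> A
Depth = number of edges = 2

Answer: 2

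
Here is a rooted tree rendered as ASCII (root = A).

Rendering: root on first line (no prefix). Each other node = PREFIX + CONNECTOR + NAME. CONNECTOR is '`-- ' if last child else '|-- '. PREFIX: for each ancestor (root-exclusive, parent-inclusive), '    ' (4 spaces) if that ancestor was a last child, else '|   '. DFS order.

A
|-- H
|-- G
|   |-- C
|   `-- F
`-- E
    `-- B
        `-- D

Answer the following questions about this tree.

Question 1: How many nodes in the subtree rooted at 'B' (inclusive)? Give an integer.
Subtree rooted at B contains: B, D
Count = 2

Answer: 2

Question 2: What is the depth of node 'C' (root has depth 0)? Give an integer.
Answer: 2

Derivation:
Path from root to C: A -> G -> C
Depth = number of edges = 2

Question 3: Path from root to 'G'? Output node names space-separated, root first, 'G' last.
Walk down from root: A -> G

Answer: A G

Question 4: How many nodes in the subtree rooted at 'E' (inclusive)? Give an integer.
Answer: 3

Derivation:
Subtree rooted at E contains: B, D, E
Count = 3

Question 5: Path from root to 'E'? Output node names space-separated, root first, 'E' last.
Walk down from root: A -> E

Answer: A E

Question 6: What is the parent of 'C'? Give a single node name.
Answer: G

Derivation:
Scan adjacency: C appears as child of G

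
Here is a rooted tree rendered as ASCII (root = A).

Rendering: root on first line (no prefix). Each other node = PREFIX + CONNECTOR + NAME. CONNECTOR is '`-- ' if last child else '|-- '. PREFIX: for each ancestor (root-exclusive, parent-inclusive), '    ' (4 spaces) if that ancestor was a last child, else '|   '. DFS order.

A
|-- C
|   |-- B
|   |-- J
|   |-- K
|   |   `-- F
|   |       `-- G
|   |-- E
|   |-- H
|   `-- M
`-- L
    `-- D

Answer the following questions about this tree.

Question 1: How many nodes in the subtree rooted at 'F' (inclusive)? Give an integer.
Answer: 2

Derivation:
Subtree rooted at F contains: F, G
Count = 2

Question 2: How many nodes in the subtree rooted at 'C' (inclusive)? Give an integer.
Subtree rooted at C contains: B, C, E, F, G, H, J, K, M
Count = 9

Answer: 9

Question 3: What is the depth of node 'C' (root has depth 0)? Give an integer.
Path from root to C: A -> C
Depth = number of edges = 1

Answer: 1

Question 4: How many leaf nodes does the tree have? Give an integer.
Answer: 7

Derivation:
Leaves (nodes with no children): B, D, E, G, H, J, M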